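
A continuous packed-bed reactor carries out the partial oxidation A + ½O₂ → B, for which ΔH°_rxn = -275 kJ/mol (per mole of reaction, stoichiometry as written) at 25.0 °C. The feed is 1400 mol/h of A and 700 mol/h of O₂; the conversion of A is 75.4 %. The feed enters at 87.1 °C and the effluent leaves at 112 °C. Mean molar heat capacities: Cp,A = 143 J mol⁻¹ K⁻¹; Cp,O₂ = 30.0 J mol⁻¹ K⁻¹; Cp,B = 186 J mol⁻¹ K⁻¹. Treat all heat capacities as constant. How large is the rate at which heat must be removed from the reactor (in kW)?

Extent of reaction ξ = 0.754 × 1400 = 1055.6 mol/h
Reaction term: ξ·ΔH°_rxn = 1055.6 × -275 = -290290 kJ/h
Sensible, feed 87.1→25 °C: -13737 kJ/h
Outlet flows (mol/h): A 344.4, O₂ 172.2, B 1055.6
Sensible, products 25→112 °C: 21816 kJ/h
Q = ΔH = -282210 kJ/h = -78.392 kW
Heat removed = 78.392 kW

Q_out = 78.4 kW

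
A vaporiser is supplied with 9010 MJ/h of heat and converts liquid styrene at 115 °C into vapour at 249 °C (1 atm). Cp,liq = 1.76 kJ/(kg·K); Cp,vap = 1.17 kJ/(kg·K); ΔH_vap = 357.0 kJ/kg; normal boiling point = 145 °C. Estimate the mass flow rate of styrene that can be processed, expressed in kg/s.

Δh = 1.76×(145−115) + 357.0 + 1.17×(249−145) = 531.48 kJ/kg
Q = 9010 MJ/h = 2502.8 kJ/s = 2502.8 kJ/s
ṁ = Q/Δh = 2502.8 / 531.48 = 4.7091 kg/s

ṁ = 4.71 kg/s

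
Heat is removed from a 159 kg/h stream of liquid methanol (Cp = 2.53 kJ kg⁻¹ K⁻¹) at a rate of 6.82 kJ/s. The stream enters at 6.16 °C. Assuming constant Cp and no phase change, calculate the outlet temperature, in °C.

T_out = -54.9 °C

Q = 6.82 kJ/s = 24552 kJ/h
ΔT = Q/(ṁ·Cp) = 24552/(159×2.53) = 61.034 K
T_out = 6.16 − 61.034 = -54.874 °C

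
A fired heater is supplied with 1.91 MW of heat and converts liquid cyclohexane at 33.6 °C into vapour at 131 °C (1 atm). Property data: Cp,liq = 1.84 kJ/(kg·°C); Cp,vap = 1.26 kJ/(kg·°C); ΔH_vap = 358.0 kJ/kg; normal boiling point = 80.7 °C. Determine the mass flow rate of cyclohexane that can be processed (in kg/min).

ṁ = 226 kg/min

Δh = 1.84×(80.7−33.6) + 358.0 + 1.26×(131−80.7) = 508.04 kJ/kg
Q = 1.91 MW = 1910 kJ/s = 114600 kJ/min
ṁ = Q/Δh = 114600 / 508.04 = 225.57 kg/min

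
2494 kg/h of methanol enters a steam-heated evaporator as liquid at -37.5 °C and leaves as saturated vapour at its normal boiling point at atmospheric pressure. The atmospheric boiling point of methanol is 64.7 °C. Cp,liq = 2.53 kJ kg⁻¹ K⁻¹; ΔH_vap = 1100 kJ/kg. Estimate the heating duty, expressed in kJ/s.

Q = 941 kJ/s

liquid -37.5→64.7 °C: 258.57 kJ/kg
vaporisation at 64.7 °C: 1100 kJ/kg
Δh = 258.57 + 1100 = 1358.6 kJ/kg
Q = ṁ·Δh = 2494 kg/h × 1358.6 kJ/kg = 3.3883e+06 kJ/h
|Q| = 941.18 kW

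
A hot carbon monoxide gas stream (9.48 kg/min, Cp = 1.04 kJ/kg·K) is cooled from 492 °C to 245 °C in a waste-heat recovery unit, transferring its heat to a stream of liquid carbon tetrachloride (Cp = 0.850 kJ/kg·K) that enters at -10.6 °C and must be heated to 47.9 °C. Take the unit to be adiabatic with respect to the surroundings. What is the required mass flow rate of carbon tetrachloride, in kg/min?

Heat released by hot stream: Q = 9.48 × 1.04 × (492 − 245) = 2435.2 kJ/min
Energy balance on cold side (adiabatic exchanger): Q = ṁ_c·Cp_c·(T_c,out − T_c,in)
ṁ_c = 2435.2 / [0.850 × (47.9 − -10.6)] = 48.974 kg/min

ṁ_c = 49.0 kg/min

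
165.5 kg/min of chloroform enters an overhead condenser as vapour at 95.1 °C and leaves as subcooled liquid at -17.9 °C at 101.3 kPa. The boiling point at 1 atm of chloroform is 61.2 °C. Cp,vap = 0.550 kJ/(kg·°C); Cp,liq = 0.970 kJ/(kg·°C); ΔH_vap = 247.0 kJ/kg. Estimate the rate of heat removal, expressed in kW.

Q_c = 944 kW

vapour 95.1→61.2 °C: -18.645 kJ/kg
condensation at 61.2 °C: -247 kJ/kg
liquid 61.2→-17.9 °C: -76.727 kJ/kg
Δh = -18.645 + -247 + -76.727 = -342.37 kJ/kg
Q = ṁ·Δh = 165.5 kg/min × -342.37 kJ/kg = -56663 kJ/min
|Q| = 944.38 kW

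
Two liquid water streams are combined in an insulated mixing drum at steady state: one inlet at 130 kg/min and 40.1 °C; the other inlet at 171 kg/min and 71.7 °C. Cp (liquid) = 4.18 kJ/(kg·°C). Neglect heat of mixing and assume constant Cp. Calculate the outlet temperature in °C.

T_out = 58.1 °C

Energy balance with Q = 0: Σ ṁᵢCp,ᵢ(T_out − Tᵢ) = 0
Σ ṁᵢCp,ᵢTᵢ = 130×4.18×40.1 + 171×4.18×71.7 = 73040
Σ ṁᵢCp,ᵢ = 130×4.18 + 171×4.18 = 1258.2
T_out = 73040 / 1258.2 = 58.052 °C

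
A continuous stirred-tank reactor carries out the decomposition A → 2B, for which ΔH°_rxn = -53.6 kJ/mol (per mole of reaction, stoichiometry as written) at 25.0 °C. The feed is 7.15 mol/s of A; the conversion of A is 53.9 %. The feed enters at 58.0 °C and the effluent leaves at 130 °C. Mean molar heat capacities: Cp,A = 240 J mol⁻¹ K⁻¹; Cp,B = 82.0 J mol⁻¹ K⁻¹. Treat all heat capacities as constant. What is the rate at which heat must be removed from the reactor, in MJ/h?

Q_out = 410 MJ/h

Extent of reaction ξ = 0.539 × 7.15 = 3.8539 mol/s
Reaction term: ξ·ΔH°_rxn = 3.8539 × -53.6 = -206.57 kJ/s
Sensible, feed 58.0→25 °C: -56.628 kJ/s
Outlet flows (mol/s): A 3.2961, B 7.7077
Sensible, products 25→130 °C: 149.43 kJ/s
Q = ΔH = -113.77 kJ/s = -113.77 kW
Heat removed = 409.57 MJ/h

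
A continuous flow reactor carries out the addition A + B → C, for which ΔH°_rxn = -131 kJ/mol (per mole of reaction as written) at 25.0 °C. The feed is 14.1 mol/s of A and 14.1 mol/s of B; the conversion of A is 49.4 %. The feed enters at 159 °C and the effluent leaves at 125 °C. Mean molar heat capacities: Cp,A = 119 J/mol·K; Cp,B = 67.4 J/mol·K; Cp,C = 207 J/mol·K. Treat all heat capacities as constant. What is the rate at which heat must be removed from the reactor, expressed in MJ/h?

Extent of reaction ξ = 0.494 × 14.1 = 6.9654 mol/s
Reaction term: ξ·ΔH°_rxn = 6.9654 × -131 = -912.47 kJ/s
Sensible, feed 159→25 °C: -352.18 kJ/s
Outlet flows (mol/s): A 7.1346, B 7.1346, C 6.9654
Sensible, products 25→125 °C: 277.17 kJ/s
Q = ΔH = -987.48 kJ/s = -987.48 kW
Heat removed = 3554.9 MJ/h

Q_out = 3550 MJ/h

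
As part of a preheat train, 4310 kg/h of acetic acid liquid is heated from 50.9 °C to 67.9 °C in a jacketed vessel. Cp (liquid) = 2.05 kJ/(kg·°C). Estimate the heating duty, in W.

Q = 41700 W

Q = ṁ·Cp·ΔT = 4310 × 2.05 × (67.9 − 50.9) = 150200 kJ/h
Converting: 150200 / 3600 s = 41.723 kW
Heating duty = 41723 W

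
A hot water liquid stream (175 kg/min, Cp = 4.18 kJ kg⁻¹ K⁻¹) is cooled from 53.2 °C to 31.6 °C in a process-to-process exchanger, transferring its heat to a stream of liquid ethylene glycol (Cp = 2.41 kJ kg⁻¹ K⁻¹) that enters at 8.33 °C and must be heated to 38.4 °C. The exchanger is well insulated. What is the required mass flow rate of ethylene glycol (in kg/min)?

Heat released by hot stream: Q = 175 × 4.18 × (53.2 − 31.6) = 15800 kJ/min
Energy balance on cold side (adiabatic exchanger): Q = ṁ_c·Cp_c·(T_c,out − T_c,in)
ṁ_c = 15800 / [2.41 × (38.4 − 8.33)] = 218.03 kg/min

ṁ_c = 218 kg/min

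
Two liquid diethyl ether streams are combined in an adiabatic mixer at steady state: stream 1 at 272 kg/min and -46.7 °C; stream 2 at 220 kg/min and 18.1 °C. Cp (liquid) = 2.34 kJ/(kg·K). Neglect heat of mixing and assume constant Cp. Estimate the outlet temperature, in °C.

T_out = -17.7 °C

Adiabatic, steady state ⇒ Σ ṁᵢCp,ᵢ(T_out − Tᵢ) = 0
T_out = Σ ṁᵢCp,ᵢTᵢ / Σ ṁᵢCp,ᵢ
      = -20406 / 1151.3 = -17.724 °C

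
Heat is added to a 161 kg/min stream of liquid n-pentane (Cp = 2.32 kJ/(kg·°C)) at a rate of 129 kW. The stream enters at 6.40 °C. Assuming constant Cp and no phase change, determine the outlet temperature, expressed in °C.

Q = 129 kW = 7740 kJ/min
ΔT = Q/(ṁ·Cp) = 7740/(161×2.32) = 20.722 K
T_out = 6.40 + 20.722 = 27.122 °C

T_out = 27.1 °C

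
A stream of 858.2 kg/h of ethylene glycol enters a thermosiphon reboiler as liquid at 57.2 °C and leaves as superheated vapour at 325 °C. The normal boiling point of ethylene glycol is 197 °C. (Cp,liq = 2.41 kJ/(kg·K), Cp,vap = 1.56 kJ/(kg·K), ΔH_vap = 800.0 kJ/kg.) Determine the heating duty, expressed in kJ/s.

Q = 319 kJ/s

liquid 57.2→197 °C: 336.92 kJ/kg
vaporisation at 197 °C: 800 kJ/kg
vapour 197→325 °C: 199.68 kJ/kg
Δh = 336.92 + 800 + 199.68 = 1336.6 kJ/kg
Q = ṁ·Δh = 858.2 kg/h × 1336.6 kJ/kg = 1.1471e+06 kJ/h
|Q| = 318.63 kW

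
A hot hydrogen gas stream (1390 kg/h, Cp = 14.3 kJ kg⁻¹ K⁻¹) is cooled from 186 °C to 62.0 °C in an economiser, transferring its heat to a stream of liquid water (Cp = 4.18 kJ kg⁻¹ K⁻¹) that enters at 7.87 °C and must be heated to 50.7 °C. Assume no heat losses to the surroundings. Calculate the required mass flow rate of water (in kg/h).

ṁ_c = 13800 kg/h

Heat released by hot stream: Q = 1390 × 14.3 × (186 − 62.0) = 2.4647e+06 kJ/h
Energy balance on cold side (adiabatic exchanger): Q = ṁ_c·Cp_c·(T_c,out − T_c,in)
ṁ_c = 2.4647e+06 / [4.18 × (50.7 − 7.87)] = 13767 kg/h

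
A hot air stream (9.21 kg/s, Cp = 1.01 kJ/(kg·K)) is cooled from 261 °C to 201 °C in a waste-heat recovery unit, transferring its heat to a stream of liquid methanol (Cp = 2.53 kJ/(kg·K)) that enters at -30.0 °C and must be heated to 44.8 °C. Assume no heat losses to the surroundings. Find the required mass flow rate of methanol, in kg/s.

Heat released by hot stream: Q = 9.21 × 1.01 × (261 − 201) = 558.13 kJ/s
Energy balance on cold side (adiabatic exchanger): Q = ṁ_c·Cp_c·(T_c,out − T_c,in)
ṁ_c = 558.13 / [2.53 × (44.8 − -30.0)] = 2.9492 kg/s

ṁ_c = 2.95 kg/s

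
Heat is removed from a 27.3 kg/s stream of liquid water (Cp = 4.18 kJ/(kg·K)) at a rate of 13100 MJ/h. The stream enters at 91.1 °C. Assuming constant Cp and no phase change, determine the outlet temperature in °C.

Q = 13100 MJ/h = 3638.9 kJ/s
ΔT = Q/(ṁ·Cp) = 3638.9/(27.3×4.18) = 31.888 K
T_out = 91.1 − 31.888 = 59.212 °C

T_out = 59.2 °C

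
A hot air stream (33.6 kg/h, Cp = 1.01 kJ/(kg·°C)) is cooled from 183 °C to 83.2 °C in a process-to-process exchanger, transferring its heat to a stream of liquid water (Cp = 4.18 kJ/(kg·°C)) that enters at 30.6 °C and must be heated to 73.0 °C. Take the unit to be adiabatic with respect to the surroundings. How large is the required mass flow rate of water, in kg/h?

ṁ_c = 19.1 kg/h

Heat released by hot stream: Q = 33.6 × 1.01 × (183 − 83.2) = 3386.8 kJ/h
Energy balance on cold side (adiabatic exchanger): Q = ṁ_c·Cp_c·(T_c,out − T_c,in)
ṁ_c = 3386.8 / [4.18 × (73.0 − 30.6)] = 19.109 kg/h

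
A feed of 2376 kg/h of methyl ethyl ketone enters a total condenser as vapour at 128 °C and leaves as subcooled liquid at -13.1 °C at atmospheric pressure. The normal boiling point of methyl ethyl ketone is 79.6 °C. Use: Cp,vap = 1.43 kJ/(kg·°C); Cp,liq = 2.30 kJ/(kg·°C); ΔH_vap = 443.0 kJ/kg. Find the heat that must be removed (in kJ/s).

vapour 128→79.6 °C: -69.212 kJ/kg
condensation at 79.6 °C: -443 kJ/kg
liquid 79.6→-13.1 °C: -213.21 kJ/kg
Δh = -69.212 + -443 + -213.21 = -725.42 kJ/kg
Q = ṁ·Δh = 2376 kg/h × -725.42 kJ/kg = -1.7236e+06 kJ/h
|Q| = 478.78 kW

Q_c = 479 kJ/s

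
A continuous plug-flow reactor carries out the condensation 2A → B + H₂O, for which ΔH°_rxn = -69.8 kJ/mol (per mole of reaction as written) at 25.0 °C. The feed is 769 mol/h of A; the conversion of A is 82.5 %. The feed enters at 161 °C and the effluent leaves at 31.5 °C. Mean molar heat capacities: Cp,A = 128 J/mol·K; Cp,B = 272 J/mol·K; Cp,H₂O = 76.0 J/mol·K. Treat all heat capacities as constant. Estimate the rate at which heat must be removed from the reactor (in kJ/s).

Extent of reaction ξ = 0.825 × 769 / 2 = 317.21 mol/h
Reaction term: ξ·ΔH°_rxn = 317.21 × -69.8 = -22141 kJ/h
Sensible, feed 161→25 °C: -13387 kJ/h
Outlet flows (mol/h): A 134.58, B 317.21, H₂O 317.21
Sensible, products 25→31.5 °C: 829.5 kJ/h
Q = ΔH = -34699 kJ/h = -9.6385 kW
Heat removed = 9.6385 kJ/s

Q_out = 9.64 kJ/s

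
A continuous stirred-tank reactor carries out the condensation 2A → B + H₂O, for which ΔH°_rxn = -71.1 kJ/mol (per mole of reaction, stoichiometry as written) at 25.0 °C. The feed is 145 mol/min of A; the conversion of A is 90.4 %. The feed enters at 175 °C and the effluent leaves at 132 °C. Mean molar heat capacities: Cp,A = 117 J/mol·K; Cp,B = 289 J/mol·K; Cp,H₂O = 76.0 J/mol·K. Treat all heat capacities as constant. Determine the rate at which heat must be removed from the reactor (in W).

Extent of reaction ξ = 0.904 × 145 / 2 = 65.54 mol/min
Reaction term: ξ·ΔH°_rxn = 65.54 × -71.1 = -4659.9 kJ/min
Sensible, feed 175→25 °C: -2544.8 kJ/min
Outlet flows (mol/min): A 13.92, B 65.54, H₂O 65.54
Sensible, products 25→132 °C: 2733.9 kJ/min
Q = ΔH = -4470.7 kJ/min = -74.512 kW
Heat removed = 74512 W

Q_out = 74500 W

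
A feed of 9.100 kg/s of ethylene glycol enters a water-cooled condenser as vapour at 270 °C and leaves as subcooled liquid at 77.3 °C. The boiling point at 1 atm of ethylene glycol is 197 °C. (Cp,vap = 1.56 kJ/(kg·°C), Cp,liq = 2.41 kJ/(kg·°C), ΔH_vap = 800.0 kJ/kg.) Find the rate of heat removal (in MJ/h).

vapour 270→197 °C: -113.88 kJ/kg
condensation at 197 °C: -800 kJ/kg
liquid 197→77.3 °C: -288.48 kJ/kg
Δh = -113.88 + -800 + -288.48 = -1202.4 kJ/kg
Q = ṁ·Δh = 9.100 kg/s × -1202.4 kJ/kg = -10941 kJ/s
|Q| = 10941 kW = 39389 MJ/h

Q_c = 39400 MJ/h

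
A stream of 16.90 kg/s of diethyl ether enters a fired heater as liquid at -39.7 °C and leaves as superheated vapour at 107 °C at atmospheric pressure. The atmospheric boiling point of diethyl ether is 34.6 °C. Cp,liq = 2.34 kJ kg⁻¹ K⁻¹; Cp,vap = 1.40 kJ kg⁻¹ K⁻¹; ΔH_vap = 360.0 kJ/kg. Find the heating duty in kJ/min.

Q = 644000 kJ/min

liquid -39.7→34.6 °C: 173.86 kJ/kg
vaporisation at 34.6 °C: 360 kJ/kg
vapour 34.6→107 °C: 101.36 kJ/kg
Δh = 173.86 + 360 + 101.36 = 635.22 kJ/kg
Q = ṁ·Δh = 16.90 kg/s × 635.22 kJ/kg = 10735 kJ/s
|Q| = 10735 kW = 644120 kJ/min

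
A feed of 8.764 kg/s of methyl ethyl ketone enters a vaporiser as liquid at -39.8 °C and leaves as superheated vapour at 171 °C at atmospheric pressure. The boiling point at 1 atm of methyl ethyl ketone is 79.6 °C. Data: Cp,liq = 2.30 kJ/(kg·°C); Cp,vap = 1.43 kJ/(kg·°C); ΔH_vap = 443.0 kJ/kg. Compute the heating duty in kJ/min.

Q = 446000 kJ/min

liquid -39.8→79.6 °C: 274.62 kJ/kg
vaporisation at 79.6 °C: 443 kJ/kg
vapour 79.6→171 °C: 130.7 kJ/kg
Δh = 274.62 + 443 + 130.7 = 848.32 kJ/kg
Q = ṁ·Δh = 8.764 kg/s × 848.32 kJ/kg = 7434.7 kJ/s
|Q| = 7434.7 kW = 446080 kJ/min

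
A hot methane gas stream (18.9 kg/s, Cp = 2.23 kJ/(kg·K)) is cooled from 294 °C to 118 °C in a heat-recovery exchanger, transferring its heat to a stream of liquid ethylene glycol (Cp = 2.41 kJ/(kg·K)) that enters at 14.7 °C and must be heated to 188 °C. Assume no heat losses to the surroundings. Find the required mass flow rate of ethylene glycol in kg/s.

ṁ_c = 17.8 kg/s

Heat released by hot stream: Q = 18.9 × 2.23 × (294 − 118) = 7417.9 kJ/s
Energy balance on cold side (adiabatic exchanger): Q = ṁ_c·Cp_c·(T_c,out − T_c,in)
ṁ_c = 7417.9 / [2.41 × (188 − 14.7)] = 17.761 kg/s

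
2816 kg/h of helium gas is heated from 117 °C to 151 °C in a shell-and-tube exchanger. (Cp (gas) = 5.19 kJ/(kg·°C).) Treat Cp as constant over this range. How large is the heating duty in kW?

Q = 138 kW

Q = ṁ·Cp·ΔT = 2816 × 5.19 × (151 − 117) = 496910 kJ/h
Converting: 496910 / 3600 s = 138.03 kW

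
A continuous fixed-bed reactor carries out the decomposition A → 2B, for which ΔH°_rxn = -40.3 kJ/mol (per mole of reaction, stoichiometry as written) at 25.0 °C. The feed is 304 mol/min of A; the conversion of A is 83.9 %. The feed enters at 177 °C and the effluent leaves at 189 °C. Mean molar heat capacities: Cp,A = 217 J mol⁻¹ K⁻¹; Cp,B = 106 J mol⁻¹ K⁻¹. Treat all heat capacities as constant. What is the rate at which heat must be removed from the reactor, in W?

Q_out = 162000 W

Extent of reaction ξ = 0.839 × 304 = 255.06 mol/min
Reaction term: ξ·ΔH°_rxn = 255.06 × -40.3 = -10279 kJ/min
Sensible, feed 177→25 °C: -10027 kJ/min
Outlet flows (mol/min): A 48.944, B 510.11
Sensible, products 25→189 °C: 10610 kJ/min
Q = ΔH = -9696.3 kJ/min = -161.6 kW
Heat removed = 161600 W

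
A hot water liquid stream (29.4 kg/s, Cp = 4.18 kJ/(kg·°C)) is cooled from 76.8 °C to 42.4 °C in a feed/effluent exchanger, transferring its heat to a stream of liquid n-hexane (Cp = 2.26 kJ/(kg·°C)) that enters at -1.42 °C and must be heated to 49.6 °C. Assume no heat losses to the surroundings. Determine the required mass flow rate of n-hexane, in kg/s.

ṁ_c = 36.7 kg/s

Heat released by hot stream: Q = 29.4 × 4.18 × (76.8 − 42.4) = 4227.5 kJ/s
Energy balance on cold side (adiabatic exchanger): Q = ṁ_c·Cp_c·(T_c,out − T_c,in)
ṁ_c = 4227.5 / [2.26 × (49.6 − -1.42)] = 36.663 kg/s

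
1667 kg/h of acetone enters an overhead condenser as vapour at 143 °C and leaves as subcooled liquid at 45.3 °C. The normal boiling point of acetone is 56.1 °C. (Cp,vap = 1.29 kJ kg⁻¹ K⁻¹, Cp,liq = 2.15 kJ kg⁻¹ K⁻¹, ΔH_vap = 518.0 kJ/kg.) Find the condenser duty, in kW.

vapour 143→56.1 °C: -112.1 kJ/kg
condensation at 56.1 °C: -518 kJ/kg
liquid 56.1→45.3 °C: -23.22 kJ/kg
Δh = -112.1 + -518 + -23.22 = -653.32 kJ/kg
Q = ṁ·Δh = 1667 kg/h × -653.32 kJ/kg = -1.0891e+06 kJ/h
|Q| = 302.52 kW

Q_c = 303 kW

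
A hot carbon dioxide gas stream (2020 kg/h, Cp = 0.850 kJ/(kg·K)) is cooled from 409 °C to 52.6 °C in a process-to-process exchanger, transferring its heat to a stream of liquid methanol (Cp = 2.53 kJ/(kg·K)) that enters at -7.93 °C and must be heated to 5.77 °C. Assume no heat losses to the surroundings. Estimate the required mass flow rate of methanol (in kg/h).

ṁ_c = 17700 kg/h

Heat released by hot stream: Q = 2020 × 0.850 × (409 − 52.6) = 611940 kJ/h
Energy balance on cold side (adiabatic exchanger): Q = ṁ_c·Cp_c·(T_c,out − T_c,in)
ṁ_c = 611940 / [2.53 × (5.77 − -7.93)] = 17655 kg/h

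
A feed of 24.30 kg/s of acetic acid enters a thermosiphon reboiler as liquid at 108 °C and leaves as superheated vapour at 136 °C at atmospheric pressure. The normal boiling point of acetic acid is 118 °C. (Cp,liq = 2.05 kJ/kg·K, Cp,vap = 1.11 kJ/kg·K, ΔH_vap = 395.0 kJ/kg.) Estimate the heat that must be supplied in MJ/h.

liquid 108→118 °C: 20.5 kJ/kg
vaporisation at 118 °C: 395 kJ/kg
vapour 118→136 °C: 19.98 kJ/kg
Δh = 20.5 + 395 + 19.98 = 435.48 kJ/kg
Q = ṁ·Δh = 24.30 kg/s × 435.48 kJ/kg = 10582 kJ/s
|Q| = 10582 kW = 38096 MJ/h

Q = 38100 MJ/h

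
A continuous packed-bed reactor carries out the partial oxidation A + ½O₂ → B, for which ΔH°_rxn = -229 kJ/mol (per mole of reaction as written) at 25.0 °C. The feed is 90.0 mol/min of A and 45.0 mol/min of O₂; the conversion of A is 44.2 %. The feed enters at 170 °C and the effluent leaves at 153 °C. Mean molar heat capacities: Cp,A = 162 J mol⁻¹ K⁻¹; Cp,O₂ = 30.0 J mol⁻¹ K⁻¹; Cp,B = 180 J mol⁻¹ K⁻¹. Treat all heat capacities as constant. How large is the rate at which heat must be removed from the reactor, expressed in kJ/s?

Extent of reaction ξ = 0.442 × 90.0 = 39.78 mol/min
Reaction term: ξ·ΔH°_rxn = 39.78 × -229 = -9109.6 kJ/min
Sensible, feed 170→25 °C: -2309.8 kJ/min
Outlet flows (mol/min): A 50.22, O₂ 25.11, B 39.78
Sensible, products 25→153 °C: 2054.3 kJ/min
Q = ΔH = -9365.2 kJ/min = -156.09 kW
Heat removed = 156.09 kJ/s

Q_out = 156 kJ/s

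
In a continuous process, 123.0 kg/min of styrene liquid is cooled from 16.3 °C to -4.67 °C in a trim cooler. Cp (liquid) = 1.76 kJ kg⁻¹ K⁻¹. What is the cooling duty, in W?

Q = ṁ·Cp·ΔT = 123.0 × 1.76 × (-4.67 − 16.3) = -4539.6 kJ/min
Converting: 4539.6 / 60 s = 75.66 kW
Cooling duty = 75660 W

Q_c = 75700 W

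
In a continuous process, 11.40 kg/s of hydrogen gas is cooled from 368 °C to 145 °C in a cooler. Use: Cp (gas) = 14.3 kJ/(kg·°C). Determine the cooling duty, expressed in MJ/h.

Q_c = 131000 MJ/h

Q = ṁ·Cp·ΔT = 11.40 × 14.3 × (145 − 368) = -36353 kJ/s
Cooling duty = 130870 MJ/h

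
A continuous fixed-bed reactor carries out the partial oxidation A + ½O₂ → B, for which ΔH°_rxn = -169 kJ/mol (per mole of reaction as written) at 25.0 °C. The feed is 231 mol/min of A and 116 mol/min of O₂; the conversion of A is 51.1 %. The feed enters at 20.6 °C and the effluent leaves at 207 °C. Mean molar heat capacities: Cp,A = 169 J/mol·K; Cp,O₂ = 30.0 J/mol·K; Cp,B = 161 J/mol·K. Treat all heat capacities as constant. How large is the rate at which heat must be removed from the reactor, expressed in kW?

Extent of reaction ξ = 0.511 × 231 = 118.04 mol/min
Reaction term: ξ·ΔH°_rxn = 118.04 × -169 = -19949 kJ/min
Sensible, feed 20.6→25 °C: 187.08 kJ/min
Outlet flows (mol/min): A 112.96, O₂ 56.98, B 118.04
Sensible, products 25→207 °C: 7244.3 kJ/min
Q = ΔH = -12518 kJ/min = -208.63 kW
Heat removed = 208.63 kW

Q_out = 209 kW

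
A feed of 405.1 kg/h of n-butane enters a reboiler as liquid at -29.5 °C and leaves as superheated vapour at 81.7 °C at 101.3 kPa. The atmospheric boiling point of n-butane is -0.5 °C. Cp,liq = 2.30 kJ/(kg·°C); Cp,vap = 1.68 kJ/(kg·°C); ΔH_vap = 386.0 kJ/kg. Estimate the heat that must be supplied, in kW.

liquid -29.5→-0.5 °C: 66.7 kJ/kg
vaporisation at -0.5 °C: 386 kJ/kg
vapour -0.5→81.7 °C: 138.1 kJ/kg
Δh = 66.7 + 386 + 138.1 = 590.8 kJ/kg
Q = ṁ·Δh = 405.1 kg/h × 590.8 kJ/kg = 239330 kJ/h
|Q| = 66.481 kW

Q = 66.5 kW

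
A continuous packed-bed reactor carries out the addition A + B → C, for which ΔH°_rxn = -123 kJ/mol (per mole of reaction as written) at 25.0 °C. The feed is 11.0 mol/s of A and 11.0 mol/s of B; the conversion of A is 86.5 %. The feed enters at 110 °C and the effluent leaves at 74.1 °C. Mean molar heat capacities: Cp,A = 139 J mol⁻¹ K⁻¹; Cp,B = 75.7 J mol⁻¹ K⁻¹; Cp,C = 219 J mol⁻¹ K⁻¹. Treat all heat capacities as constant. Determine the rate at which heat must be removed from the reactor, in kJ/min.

Extent of reaction ξ = 0.865 × 11.0 = 9.515 mol/s
Reaction term: ξ·ΔH°_rxn = 9.515 × -123 = -1170.3 kJ/s
Sensible, feed 110→25 °C: -200.74 kJ/s
Outlet flows (mol/s): A 1.485, B 1.485, C 9.515
Sensible, products 25→74.1 °C: 117.97 kJ/s
Q = ΔH = -1253.1 kJ/s = -1253.1 kW
Heat removed = 75187 kJ/min

Q_out = 75200 kJ/min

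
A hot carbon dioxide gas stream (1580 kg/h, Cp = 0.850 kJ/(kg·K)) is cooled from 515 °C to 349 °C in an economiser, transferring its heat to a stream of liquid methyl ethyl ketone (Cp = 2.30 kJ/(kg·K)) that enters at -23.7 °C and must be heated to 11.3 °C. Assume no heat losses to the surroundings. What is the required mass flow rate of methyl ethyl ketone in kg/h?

Heat released by hot stream: Q = 1580 × 0.850 × (515 − 349) = 222940 kJ/h
Energy balance on cold side (adiabatic exchanger): Q = ṁ_c·Cp_c·(T_c,out − T_c,in)
ṁ_c = 222940 / [2.30 × (11.3 − -23.7)] = 2769.4 kg/h

ṁ_c = 2770 kg/h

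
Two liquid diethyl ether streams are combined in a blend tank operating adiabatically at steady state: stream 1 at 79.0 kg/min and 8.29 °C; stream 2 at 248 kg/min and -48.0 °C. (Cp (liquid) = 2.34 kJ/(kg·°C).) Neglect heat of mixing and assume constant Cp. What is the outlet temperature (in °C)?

T_out = -34.4 °C

Energy balance with Q = 0: Σ ṁᵢCp,ᵢ(T_out − Tᵢ) = 0
T_out = Σ ṁᵢCp,ᵢTᵢ / Σ ṁᵢCp,ᵢ
      = -26323 / 765.18 = -34.401 °C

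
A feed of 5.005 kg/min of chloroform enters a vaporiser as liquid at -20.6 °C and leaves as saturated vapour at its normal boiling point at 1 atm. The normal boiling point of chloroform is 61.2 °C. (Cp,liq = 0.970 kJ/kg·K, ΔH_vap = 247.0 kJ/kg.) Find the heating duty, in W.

Q = 27200 W

liquid -20.6→61.2 °C: 79.346 kJ/kg
vaporisation at 61.2 °C: 247 kJ/kg
Δh = 79.346 + 247 = 326.35 kJ/kg
Q = ṁ·Δh = 5.005 kg/min × 326.35 kJ/kg = 1633.4 kJ/min
|Q| = 27.223 kW = 27223 W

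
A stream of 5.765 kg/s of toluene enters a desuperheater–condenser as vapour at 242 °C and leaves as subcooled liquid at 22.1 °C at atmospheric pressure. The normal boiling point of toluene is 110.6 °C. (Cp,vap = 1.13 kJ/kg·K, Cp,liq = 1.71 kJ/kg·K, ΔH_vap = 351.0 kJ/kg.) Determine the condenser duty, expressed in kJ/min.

vapour 242→110.6 °C: -148.48 kJ/kg
condensation at 110.6 °C: -351 kJ/kg
liquid 110.6→22.1 °C: -151.34 kJ/kg
Δh = -148.48 + -351 + -151.34 = -650.82 kJ/kg
Q = ṁ·Δh = 5.765 kg/s × -650.82 kJ/kg = -3752 kJ/s
|Q| = 3752 kW = 225120 kJ/min

Q_c = 225000 kJ/min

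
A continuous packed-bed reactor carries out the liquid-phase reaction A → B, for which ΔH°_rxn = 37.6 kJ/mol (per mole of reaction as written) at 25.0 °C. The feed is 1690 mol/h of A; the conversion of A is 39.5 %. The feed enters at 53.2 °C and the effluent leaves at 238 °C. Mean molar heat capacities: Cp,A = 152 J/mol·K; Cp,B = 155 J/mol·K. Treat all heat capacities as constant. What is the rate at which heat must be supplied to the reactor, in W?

Extent of reaction ξ = 0.395 × 1690 = 667.55 mol/h
Reaction term: ξ·ΔH°_rxn = 667.55 × 37.6 = 25100 kJ/h
Sensible, feed 53.2→25 °C: -7244 kJ/h
Outlet flows (mol/h): A 1022.4, B 667.55
Sensible, products 25→238 °C: 55142 kJ/h
Q = ΔH = 72998 kJ/h = 20.277 kW
Heat supplied = 20277 W

Q_in = 20300 W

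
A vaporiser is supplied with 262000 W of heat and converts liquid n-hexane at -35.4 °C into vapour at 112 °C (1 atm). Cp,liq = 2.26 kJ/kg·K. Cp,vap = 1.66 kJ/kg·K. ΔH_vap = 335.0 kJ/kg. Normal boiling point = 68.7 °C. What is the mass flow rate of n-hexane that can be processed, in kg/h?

Δh = 2.26×(68.7−-35.4) + 335.0 + 1.66×(112−68.7) = 642.14 kJ/kg
Q = 262000 W = 262 kJ/s = 943200 kJ/h
ṁ = Q/Δh = 943200 / 642.14 = 1468.8 kg/h

ṁ = 1470 kg/h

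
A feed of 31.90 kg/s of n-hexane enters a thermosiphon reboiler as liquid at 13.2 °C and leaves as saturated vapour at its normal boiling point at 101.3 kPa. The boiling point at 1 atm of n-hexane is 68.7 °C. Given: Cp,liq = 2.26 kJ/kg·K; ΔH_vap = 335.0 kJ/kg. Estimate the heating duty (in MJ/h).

Q = 52900 MJ/h

liquid 13.2→68.7 °C: 125.43 kJ/kg
vaporisation at 68.7 °C: 335 kJ/kg
Δh = 125.43 + 335 = 460.43 kJ/kg
Q = ṁ·Δh = 31.90 kg/s × 460.43 kJ/kg = 14688 kJ/s
|Q| = 14688 kW = 52876 MJ/h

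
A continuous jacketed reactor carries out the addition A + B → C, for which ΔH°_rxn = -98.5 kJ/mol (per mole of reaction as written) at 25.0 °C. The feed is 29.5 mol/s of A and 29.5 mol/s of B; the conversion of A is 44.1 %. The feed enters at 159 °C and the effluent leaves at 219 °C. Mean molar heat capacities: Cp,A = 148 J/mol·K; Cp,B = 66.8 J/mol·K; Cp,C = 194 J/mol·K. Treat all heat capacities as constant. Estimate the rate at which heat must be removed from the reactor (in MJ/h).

Extent of reaction ξ = 0.441 × 29.5 = 13.01 mol/s
Reaction term: ξ·ΔH°_rxn = 13.01 × -98.5 = -1281.4 kJ/s
Sensible, feed 159→25 °C: -849.1 kJ/s
Outlet flows (mol/s): A 16.49, B 16.49, C 13.01
Sensible, products 25→219 °C: 1176.8 kJ/s
Q = ΔH = -953.74 kJ/s = -953.74 kW
Heat removed = 3433.4 MJ/h

Q_out = 3430 MJ/h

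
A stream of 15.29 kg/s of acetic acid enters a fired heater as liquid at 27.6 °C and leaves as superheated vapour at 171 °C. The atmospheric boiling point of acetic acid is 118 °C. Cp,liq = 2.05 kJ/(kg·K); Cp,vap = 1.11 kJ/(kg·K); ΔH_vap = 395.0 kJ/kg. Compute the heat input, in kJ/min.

Q = 586000 kJ/min

liquid 27.6→118 °C: 185.32 kJ/kg
vaporisation at 118 °C: 395 kJ/kg
vapour 118→171 °C: 58.83 kJ/kg
Δh = 185.32 + 395 + 58.83 = 639.15 kJ/kg
Q = ṁ·Δh = 15.29 kg/s × 639.15 kJ/kg = 9772.6 kJ/s
|Q| = 9772.6 kW = 586360 kJ/min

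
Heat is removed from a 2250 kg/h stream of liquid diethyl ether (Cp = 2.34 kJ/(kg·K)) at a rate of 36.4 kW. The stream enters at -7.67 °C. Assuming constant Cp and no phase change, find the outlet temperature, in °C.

Q = 36.4 kW = 131040 kJ/h
ΔT = Q/(ṁ·Cp) = 131040/(2250×2.34) = 24.889 K
T_out = -7.67 − 24.889 = -32.559 °C

T_out = -32.6 °C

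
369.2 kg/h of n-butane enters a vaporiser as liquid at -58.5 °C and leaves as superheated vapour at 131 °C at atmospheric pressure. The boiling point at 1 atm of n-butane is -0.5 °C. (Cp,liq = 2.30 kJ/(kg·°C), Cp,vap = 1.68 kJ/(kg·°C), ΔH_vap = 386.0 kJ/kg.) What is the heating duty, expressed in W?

Q = 75900 W

liquid -58.5→-0.5 °C: 133.4 kJ/kg
vaporisation at -0.5 °C: 386 kJ/kg
vapour -0.5→131 °C: 220.92 kJ/kg
Δh = 133.4 + 386 + 220.92 = 740.32 kJ/kg
Q = ṁ·Δh = 369.2 kg/h × 740.32 kJ/kg = 273330 kJ/h
|Q| = 75.924 kW = 75924 W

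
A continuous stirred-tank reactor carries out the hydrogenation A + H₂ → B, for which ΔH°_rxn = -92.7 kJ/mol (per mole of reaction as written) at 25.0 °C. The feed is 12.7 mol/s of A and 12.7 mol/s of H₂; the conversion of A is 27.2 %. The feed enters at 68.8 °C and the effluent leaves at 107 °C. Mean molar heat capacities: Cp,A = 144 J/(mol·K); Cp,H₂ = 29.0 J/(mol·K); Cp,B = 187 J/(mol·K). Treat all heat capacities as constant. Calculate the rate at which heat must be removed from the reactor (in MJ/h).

Q_out = 836 MJ/h

Extent of reaction ξ = 0.272 × 12.7 = 3.4544 mol/s
Reaction term: ξ·ΔH°_rxn = 3.4544 × -92.7 = -320.22 kJ/s
Sensible, feed 68.8→25 °C: -96.233 kJ/s
Outlet flows (mol/s): A 9.2456, H₂ 9.2456, B 3.4544
Sensible, products 25→107 °C: 184.13 kJ/s
Q = ΔH = -232.33 kJ/s = -232.33 kW
Heat removed = 836.38 MJ/h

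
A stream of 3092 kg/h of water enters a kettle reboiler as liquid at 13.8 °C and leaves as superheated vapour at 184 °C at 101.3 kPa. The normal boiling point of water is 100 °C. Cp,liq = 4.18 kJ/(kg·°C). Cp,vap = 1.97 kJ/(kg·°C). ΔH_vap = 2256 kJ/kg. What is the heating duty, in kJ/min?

liquid 13.8→100 °C: 360.32 kJ/kg
vaporisation at 100 °C: 2256 kJ/kg
vapour 100→184 °C: 165.48 kJ/kg
Δh = 360.32 + 2256 + 165.48 = 2781.8 kJ/kg
Q = ṁ·Δh = 3092 kg/h × 2781.8 kJ/kg = 8.6013e+06 kJ/h
|Q| = 2389.3 kW = 143360 kJ/min

Q = 143000 kJ/min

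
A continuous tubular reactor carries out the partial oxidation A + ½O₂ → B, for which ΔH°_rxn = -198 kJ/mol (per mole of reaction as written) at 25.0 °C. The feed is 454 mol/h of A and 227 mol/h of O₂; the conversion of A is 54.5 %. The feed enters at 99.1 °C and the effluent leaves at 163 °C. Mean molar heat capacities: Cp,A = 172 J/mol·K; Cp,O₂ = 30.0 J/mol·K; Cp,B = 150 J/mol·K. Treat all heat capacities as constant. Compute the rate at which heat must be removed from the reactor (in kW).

Extent of reaction ξ = 0.545 × 454 = 247.43 mol/h
Reaction term: ξ·ΔH°_rxn = 247.43 × -198 = -48991 kJ/h
Sensible, feed 99.1→25 °C: -6290.9 kJ/h
Outlet flows (mol/h): A 206.57, O₂ 103.28, B 247.43
Sensible, products 25→163 °C: 10453 kJ/h
Q = ΔH = -44830 kJ/h = -12.453 kW
Heat removed = 12.453 kW

Q_out = 12.5 kW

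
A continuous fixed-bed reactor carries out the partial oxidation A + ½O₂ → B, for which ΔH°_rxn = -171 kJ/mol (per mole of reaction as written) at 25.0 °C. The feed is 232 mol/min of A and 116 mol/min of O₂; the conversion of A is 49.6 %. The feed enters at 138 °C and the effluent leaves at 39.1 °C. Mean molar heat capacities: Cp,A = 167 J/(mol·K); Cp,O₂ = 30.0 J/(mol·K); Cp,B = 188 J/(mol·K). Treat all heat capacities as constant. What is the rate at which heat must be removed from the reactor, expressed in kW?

Extent of reaction ξ = 0.496 × 232 = 115.07 mol/min
Reaction term: ξ·ΔH°_rxn = 115.07 × -171 = -19677 kJ/min
Sensible, feed 138→25 °C: -4771.3 kJ/min
Outlet flows (mol/min): A 116.93, O₂ 58.464, B 115.07
Sensible, products 25→39.1 °C: 605.09 kJ/min
Q = ΔH = -23844 kJ/min = -397.39 kW
Heat removed = 397.39 kW

Q_out = 397 kW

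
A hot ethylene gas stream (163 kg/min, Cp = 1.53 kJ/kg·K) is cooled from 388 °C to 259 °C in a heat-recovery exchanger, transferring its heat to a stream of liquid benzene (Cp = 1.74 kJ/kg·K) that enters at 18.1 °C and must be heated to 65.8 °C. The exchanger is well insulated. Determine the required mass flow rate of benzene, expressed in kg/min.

ṁ_c = 388 kg/min

Heat released by hot stream: Q = 163 × 1.53 × (388 − 259) = 32171 kJ/min
Energy balance on cold side (adiabatic exchanger): Q = ṁ_c·Cp_c·(T_c,out − T_c,in)
ṁ_c = 32171 / [1.74 × (65.8 − 18.1)] = 387.62 kg/min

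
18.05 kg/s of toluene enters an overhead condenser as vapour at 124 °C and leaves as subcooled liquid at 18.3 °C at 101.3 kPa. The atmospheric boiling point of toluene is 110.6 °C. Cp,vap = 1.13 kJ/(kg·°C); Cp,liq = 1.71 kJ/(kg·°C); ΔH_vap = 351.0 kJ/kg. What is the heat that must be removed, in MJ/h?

Q_c = 34000 MJ/h

vapour 124→110.6 °C: -15.142 kJ/kg
condensation at 110.6 °C: -351 kJ/kg
liquid 110.6→18.3 °C: -157.83 kJ/kg
Δh = -15.142 + -351 + -157.83 = -523.98 kJ/kg
Q = ṁ·Δh = 18.05 kg/s × -523.98 kJ/kg = -9457.7 kJ/s
|Q| = 9457.7 kW = 34048 MJ/h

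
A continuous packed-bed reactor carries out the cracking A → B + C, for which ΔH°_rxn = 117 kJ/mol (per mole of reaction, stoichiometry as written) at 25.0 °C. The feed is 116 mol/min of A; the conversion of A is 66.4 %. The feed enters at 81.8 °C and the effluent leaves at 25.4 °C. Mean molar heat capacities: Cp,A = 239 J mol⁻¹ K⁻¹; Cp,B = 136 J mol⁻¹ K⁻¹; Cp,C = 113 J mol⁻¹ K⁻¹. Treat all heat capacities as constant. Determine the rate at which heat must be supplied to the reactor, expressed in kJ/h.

Extent of reaction ξ = 0.664 × 116 = 77.024 mol/min
Reaction term: ξ·ΔH°_rxn = 77.024 × 117 = 9011.8 kJ/min
Sensible, feed 81.8→25 °C: -1574.7 kJ/min
Outlet flows (mol/min): A 38.976, B 77.024, C 77.024
Sensible, products 25→25.4 °C: 11.398 kJ/min
Q = ΔH = 7448.5 kJ/min = 124.14 kW
Heat supplied = 446910 kJ/h

Q_in = 447000 kJ/h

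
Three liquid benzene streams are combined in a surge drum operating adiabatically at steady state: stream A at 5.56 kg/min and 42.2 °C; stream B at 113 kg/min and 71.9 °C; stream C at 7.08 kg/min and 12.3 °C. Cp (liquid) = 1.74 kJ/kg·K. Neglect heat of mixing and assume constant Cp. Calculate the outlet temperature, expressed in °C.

No heat crosses the boundary, so H_out = H_in.
Σ ṁᵢCp,ᵢTᵢ = 5.56×1.74×42.2 + 113×1.74×71.9 + 7.08×1.74×12.3 = 14697
Σ ṁᵢCp,ᵢ = 5.56×1.74 + 113×1.74 + 7.08×1.74 = 218.61
T_out = 14697 / 218.61 = 67.227 °C

T_out = 67.2 °C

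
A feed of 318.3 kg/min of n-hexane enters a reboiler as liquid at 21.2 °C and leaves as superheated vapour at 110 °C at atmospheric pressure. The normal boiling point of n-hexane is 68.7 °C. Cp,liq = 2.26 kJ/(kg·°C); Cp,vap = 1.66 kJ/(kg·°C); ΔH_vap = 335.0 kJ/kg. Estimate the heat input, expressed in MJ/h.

liquid 21.2→68.7 °C: 107.35 kJ/kg
vaporisation at 68.7 °C: 335 kJ/kg
vapour 68.7→110 °C: 68.558 kJ/kg
Δh = 107.35 + 335 + 68.558 = 510.91 kJ/kg
Q = ṁ·Δh = 318.3 kg/min × 510.91 kJ/kg = 162620 kJ/min
|Q| = 2710.4 kW = 9757.3 MJ/h

Q = 9760 MJ/h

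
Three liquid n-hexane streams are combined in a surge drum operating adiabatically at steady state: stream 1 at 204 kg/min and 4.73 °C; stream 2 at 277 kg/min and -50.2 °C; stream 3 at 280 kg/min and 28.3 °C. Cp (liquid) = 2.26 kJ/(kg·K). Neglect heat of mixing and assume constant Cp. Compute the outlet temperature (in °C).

T_out = -6.59 °C

Adiabatic, steady state ⇒ Σ ṁᵢCp,ᵢ(T_out − Tᵢ) = 0
T_out = Σ ṁᵢCp,ᵢTᵢ / Σ ṁᵢCp,ᵢ
      = -11337 / 1719.9 = -6.592 °C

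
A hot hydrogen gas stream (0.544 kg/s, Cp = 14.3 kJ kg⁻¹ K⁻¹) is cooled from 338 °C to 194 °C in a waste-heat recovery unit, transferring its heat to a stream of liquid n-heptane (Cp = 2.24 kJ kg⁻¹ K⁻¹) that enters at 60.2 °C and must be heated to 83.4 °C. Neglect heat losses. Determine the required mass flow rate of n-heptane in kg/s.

Heat released by hot stream: Q = 0.544 × 14.3 × (338 − 194) = 1120.2 kJ/s
Energy balance on cold side (adiabatic exchanger): Q = ṁ_c·Cp_c·(T_c,out − T_c,in)
ṁ_c = 1120.2 / [2.24 × (83.4 − 60.2)] = 21.556 kg/s

ṁ_c = 21.6 kg/s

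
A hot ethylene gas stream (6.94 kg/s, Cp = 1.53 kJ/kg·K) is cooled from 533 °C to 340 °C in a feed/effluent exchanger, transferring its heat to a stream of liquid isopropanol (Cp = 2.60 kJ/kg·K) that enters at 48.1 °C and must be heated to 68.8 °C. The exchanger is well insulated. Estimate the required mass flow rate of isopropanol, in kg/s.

ṁ_c = 38.1 kg/s

Heat released by hot stream: Q = 6.94 × 1.53 × (533 − 340) = 2049.3 kJ/s
Energy balance on cold side (adiabatic exchanger): Q = ṁ_c·Cp_c·(T_c,out − T_c,in)
ṁ_c = 2049.3 / [2.60 × (68.8 − 48.1)] = 38.077 kg/s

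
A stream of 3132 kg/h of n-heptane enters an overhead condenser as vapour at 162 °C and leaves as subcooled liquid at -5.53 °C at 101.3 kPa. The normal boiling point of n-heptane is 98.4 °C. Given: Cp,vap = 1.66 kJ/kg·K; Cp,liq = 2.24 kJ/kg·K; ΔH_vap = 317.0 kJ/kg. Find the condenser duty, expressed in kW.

vapour 162→98.4 °C: -105.58 kJ/kg
condensation at 98.4 °C: -317 kJ/kg
liquid 98.4→-5.53 °C: -232.8 kJ/kg
Δh = -105.58 + -317 + -232.8 = -655.38 kJ/kg
Q = ṁ·Δh = 3132 kg/h × -655.38 kJ/kg = -2.0526e+06 kJ/h
|Q| = 570.18 kW

Q_c = 570 kW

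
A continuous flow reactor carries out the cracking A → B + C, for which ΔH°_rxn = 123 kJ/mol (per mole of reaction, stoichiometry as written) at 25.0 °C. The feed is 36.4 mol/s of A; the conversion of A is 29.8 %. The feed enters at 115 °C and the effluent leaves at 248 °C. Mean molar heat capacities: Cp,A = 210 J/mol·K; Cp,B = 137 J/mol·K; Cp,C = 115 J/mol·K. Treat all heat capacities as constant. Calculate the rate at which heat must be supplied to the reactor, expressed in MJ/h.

Extent of reaction ξ = 0.298 × 36.4 = 10.847 mol/s
Reaction term: ξ·ΔH°_rxn = 10.847 × 123 = 1334.2 kJ/s
Sensible, feed 115→25 °C: -687.96 kJ/s
Outlet flows (mol/s): A 25.553, B 10.847, C 10.847
Sensible, products 25→248 °C: 1806.2 kJ/s
Q = ΔH = 2452.5 kJ/s = 2452.5 kW
Heat supplied = 8828.8 MJ/h

Q_in = 8830 MJ/h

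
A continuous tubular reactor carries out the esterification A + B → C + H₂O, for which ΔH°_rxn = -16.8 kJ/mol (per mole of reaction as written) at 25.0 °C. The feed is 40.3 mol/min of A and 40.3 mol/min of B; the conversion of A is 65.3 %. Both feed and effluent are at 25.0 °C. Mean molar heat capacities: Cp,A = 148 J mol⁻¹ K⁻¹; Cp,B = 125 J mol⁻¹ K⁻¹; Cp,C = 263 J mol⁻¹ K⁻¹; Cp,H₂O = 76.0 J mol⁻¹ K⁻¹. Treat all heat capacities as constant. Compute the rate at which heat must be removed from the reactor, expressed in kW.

Q_out = 7.37 kW

Extent of reaction ξ = 0.653 × 40.3 = 26.316 mol/min
Reaction term: ξ·ΔH°_rxn = 26.316 × -16.8 = -442.11 kJ/min
Q = ΔH = -442.11 kJ/min = -7.3685 kW
Heat removed = 7.3685 kW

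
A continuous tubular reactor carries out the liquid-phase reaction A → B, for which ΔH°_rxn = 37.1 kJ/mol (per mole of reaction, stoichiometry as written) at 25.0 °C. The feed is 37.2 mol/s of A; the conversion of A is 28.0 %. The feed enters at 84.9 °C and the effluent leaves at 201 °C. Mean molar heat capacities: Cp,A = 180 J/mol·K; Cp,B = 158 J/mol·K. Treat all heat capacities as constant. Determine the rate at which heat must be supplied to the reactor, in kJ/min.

Q_in = 67400 kJ/min

Extent of reaction ξ = 0.280 × 37.2 = 10.416 mol/s
Reaction term: ξ·ΔH°_rxn = 10.416 × 37.1 = 386.43 kJ/s
Sensible, feed 84.9→25 °C: -401.09 kJ/s
Outlet flows (mol/s): A 26.784, B 10.416
Sensible, products 25→201 °C: 1138.2 kJ/s
Q = ΔH = 1123.5 kJ/s = 1123.5 kW
Heat supplied = 67411 kJ/min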